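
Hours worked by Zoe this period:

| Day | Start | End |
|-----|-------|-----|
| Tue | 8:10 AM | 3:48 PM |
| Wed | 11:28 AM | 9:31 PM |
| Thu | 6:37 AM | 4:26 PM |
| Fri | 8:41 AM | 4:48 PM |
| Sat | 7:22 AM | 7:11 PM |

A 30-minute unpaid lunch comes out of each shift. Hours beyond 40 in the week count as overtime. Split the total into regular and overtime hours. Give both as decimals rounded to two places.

Tue: 8:10 AM–3:48 PM = 7 h 38 min; less 30 min break → 7 h 8 min
Wed: 11:28 AM–9:31 PM = 10 h 3 min; less 30 min break → 9 h 33 min
Thu: 6:37 AM–4:26 PM = 9 h 49 min; less 30 min break → 9 h 19 min
Fri: 8:41 AM–4:48 PM = 8 h 7 min; less 30 min break → 7 h 37 min
Sat: 7:22 AM–7:11 PM = 11 h 49 min; less 30 min break → 11 h 19 min
Total worked: 44 h 56 min = 44.93 h.
Threshold 40 h → overtime 4 h 56 min, regular 40 h 0 min.

Regular 40.00 hours, overtime 4.93 hours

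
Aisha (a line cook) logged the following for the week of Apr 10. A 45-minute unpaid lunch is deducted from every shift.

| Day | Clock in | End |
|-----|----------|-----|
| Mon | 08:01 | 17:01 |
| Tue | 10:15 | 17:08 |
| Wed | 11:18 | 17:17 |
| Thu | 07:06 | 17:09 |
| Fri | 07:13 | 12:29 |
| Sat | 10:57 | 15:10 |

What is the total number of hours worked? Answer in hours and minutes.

36 h 54 min

Mon: 08:01–17:01 = 9 h 0 min; less 45 min break → 8 h 15 min
Tue: 10:15–17:08 = 6 h 53 min; less 45 min break → 6 h 8 min
Wed: 11:18–17:17 = 5 h 59 min; less 45 min break → 5 h 14 min
Thu: 07:06–17:09 = 10 h 3 min; less 45 min break → 9 h 18 min
Fri: 07:13–12:29 = 5 h 16 min; less 45 min break → 4 h 31 min
Sat: 10:57–15:10 = 4 h 13 min; less 45 min break → 3 h 28 min
Total: 8 h 15 min + 6 h 8 min + 5 h 14 min + 9 h 18 min + 4 h 31 min + 3 h 28 min = 36 h 54 min.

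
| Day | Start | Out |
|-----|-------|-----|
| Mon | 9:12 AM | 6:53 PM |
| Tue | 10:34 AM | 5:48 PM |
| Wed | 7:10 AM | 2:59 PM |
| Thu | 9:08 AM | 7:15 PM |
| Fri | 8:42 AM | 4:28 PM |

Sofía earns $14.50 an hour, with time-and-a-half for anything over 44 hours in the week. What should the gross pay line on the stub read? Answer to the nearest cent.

Mon: 9:12 AM–6:53 PM = 9 h 41 min
Tue: 10:34 AM–5:48 PM = 7 h 14 min
Wed: 7:10 AM–2:59 PM = 7 h 49 min
Thu: 9:08 AM–7:15 PM = 10 h 7 min
Fri: 8:42 AM–4:28 PM = 7 h 46 min
Total worked: 42 h 37 min = 2557 min.
Regular 42 h 37 min = 2557 min at $14.50/h; overtime 0 h 0 min = 0 min at $21.75/h.
Pay = (2557 × $14.50 + 0 × $21.75) ÷ 60 = $617.94.

$617.94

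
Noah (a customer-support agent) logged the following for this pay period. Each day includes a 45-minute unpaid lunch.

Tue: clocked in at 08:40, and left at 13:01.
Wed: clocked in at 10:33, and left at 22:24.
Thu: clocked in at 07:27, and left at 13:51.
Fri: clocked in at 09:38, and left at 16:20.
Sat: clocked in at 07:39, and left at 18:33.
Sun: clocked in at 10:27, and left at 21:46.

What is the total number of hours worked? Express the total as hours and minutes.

Tue: 08:40–13:01 = 4 h 21 min; less 45 min break → 3 h 36 min
Wed: 10:33–22:24 = 11 h 51 min; less 45 min break → 11 h 6 min
Thu: 07:27–13:51 = 6 h 24 min; less 45 min break → 5 h 39 min
Fri: 09:38–16:20 = 6 h 42 min; less 45 min break → 5 h 57 min
Sat: 07:39–18:33 = 10 h 54 min; less 45 min break → 10 h 9 min
Sun: 10:27–21:46 = 11 h 19 min; less 45 min break → 10 h 34 min
Total: 3 h 36 min + 11 h 6 min + 5 h 39 min + 5 h 57 min + 10 h 9 min + 10 h 34 min = 47 h 1 min.

47 h 1 min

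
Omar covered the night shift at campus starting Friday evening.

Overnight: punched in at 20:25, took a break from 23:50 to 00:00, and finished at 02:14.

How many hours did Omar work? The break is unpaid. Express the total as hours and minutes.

Overnight: 20:25 → midnight = 3 h 35 min; midnight → 02:14 = 2 h 14 min; span 5 h 49 min; less 10 min break → 5 h 39 min

5 h 39 min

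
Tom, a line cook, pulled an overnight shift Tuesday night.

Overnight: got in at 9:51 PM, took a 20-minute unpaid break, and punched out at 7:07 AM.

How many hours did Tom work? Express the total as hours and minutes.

8 h 56 min

Overnight: 9:51 PM → midnight = 2 h 9 min; midnight → 7:07 AM = 7 h 7 min; span 9 h 16 min; less 20 min break → 8 h 56 min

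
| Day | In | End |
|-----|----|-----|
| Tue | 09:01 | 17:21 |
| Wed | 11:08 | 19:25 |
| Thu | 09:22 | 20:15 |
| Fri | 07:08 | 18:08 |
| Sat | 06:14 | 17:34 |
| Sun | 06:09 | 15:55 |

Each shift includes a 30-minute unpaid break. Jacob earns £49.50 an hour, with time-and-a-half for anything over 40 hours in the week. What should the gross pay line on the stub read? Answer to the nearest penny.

£3212.55

Tue: 09:01–17:21 = 8 h 20 min; less 30 min break → 7 h 50 min
Wed: 11:08–19:25 = 8 h 17 min; less 30 min break → 7 h 47 min
Thu: 09:22–20:15 = 10 h 53 min; less 30 min break → 10 h 23 min
Fri: 07:08–18:08 = 11 h 0 min; less 30 min break → 10 h 30 min
Sat: 06:14–17:34 = 11 h 20 min; less 30 min break → 10 h 50 min
Sun: 06:09–15:55 = 9 h 46 min; less 30 min break → 9 h 16 min
Total worked: 56 h 36 min = 3396 min.
Regular 40 h 0 min = 2400 min at £49.50/h; overtime 16 h 36 min = 996 min at £74.25/h.
Pay = (2400 × £49.50 + 996 × £74.25) ÷ 60 = £3212.55.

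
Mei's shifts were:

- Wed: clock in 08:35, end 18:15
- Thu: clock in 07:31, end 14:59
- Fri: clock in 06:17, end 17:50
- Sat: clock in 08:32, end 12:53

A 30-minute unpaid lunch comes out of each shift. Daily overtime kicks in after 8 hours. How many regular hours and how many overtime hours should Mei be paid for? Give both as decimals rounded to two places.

Regular 26.82 hours, overtime 4.22 hours

Wed: 08:35–18:15 = 9 h 40 min; less 30 min break → 9 h 10 min
Thu: 07:31–14:59 = 7 h 28 min; less 30 min break → 6 h 58 min
Fri: 06:17–17:50 = 11 h 33 min; less 30 min break → 11 h 3 min
Sat: 08:32–12:53 = 4 h 21 min; less 30 min break → 3 h 51 min
Wed reg 8 h 0 min / OT 1 h 10 min; Thu reg 6 h 58 min / OT 0 h 0 min; Fri reg 8 h 0 min / OT 3 h 3 min; Sat reg 3 h 51 min / OT 0 h 0 min.
Totals: regular 26 h 49 min, overtime 4 h 13 min.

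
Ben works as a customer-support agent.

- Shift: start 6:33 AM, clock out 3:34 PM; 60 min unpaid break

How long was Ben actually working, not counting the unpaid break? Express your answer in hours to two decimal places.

8.02 hours

Shift: 6:33 AM–3:34 PM = 9 h 1 min; less 60 min break → 8 h 1 min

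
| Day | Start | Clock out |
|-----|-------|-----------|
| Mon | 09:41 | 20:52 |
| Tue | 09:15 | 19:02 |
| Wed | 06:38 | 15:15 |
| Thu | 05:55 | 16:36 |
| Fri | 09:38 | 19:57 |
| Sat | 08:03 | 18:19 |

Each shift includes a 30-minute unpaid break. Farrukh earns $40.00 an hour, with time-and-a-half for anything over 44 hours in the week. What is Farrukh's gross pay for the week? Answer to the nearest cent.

Mon: 09:41–20:52 = 11 h 11 min; less 30 min break → 10 h 41 min
Tue: 09:15–19:02 = 9 h 47 min; less 30 min break → 9 h 17 min
Wed: 06:38–15:15 = 8 h 37 min; less 30 min break → 8 h 7 min
Thu: 05:55–16:36 = 10 h 41 min; less 30 min break → 10 h 11 min
Fri: 09:38–19:57 = 10 h 19 min; less 30 min break → 9 h 49 min
Sat: 08:03–18:19 = 10 h 16 min; less 30 min break → 9 h 46 min
Total worked: 57 h 51 min = 3471 min.
Regular 44 h 0 min = 2640 min at $40.00/h; overtime 13 h 51 min = 831 min at $60.00/h.
Pay = (2640 × $40.00 + 831 × $60.00) ÷ 60 = $2591.00.

$2591.00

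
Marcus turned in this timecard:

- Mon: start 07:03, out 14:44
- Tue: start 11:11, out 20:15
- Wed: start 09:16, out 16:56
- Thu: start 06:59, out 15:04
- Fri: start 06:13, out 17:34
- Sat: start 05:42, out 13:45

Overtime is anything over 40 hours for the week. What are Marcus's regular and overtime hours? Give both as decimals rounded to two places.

Regular 40.00 hours, overtime 11.90 hours

Mon: 07:03–14:44 = 7 h 41 min
Tue: 11:11–20:15 = 9 h 4 min
Wed: 09:16–16:56 = 7 h 40 min
Thu: 06:59–15:04 = 8 h 5 min
Fri: 06:13–17:34 = 11 h 21 min
Sat: 05:42–13:45 = 8 h 3 min
Total worked: 51 h 54 min = 51.90 h.
Threshold 40 h → overtime 11 h 54 min, regular 40 h 0 min.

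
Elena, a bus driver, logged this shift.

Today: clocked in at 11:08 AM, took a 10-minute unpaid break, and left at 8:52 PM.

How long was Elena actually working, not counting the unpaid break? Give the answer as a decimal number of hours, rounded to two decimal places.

Today: 11:08 AM–8:52 PM = 9 h 44 min; less 10 min break → 9 h 34 min

9.57 hours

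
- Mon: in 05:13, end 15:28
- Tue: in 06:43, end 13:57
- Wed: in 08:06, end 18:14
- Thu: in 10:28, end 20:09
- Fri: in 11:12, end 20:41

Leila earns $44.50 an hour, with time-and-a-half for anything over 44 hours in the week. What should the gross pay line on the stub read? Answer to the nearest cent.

$2143.79

Mon: 05:13–15:28 = 10 h 15 min
Tue: 06:43–13:57 = 7 h 14 min
Wed: 08:06–18:14 = 10 h 8 min
Thu: 10:28–20:09 = 9 h 41 min
Fri: 11:12–20:41 = 9 h 29 min
Total worked: 46 h 47 min = 2807 min.
Regular 44 h 0 min = 2640 min at $44.50/h; overtime 2 h 47 min = 167 min at $66.75/h.
Pay = (2640 × $44.50 + 167 × $66.75) ÷ 60 = $2143.79.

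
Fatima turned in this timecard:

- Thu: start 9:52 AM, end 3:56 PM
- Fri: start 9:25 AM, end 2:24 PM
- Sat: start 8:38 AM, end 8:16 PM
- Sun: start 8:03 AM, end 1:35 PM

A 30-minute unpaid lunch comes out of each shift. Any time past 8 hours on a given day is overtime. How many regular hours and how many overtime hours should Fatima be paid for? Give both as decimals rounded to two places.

Regular 23.08 hours, overtime 3.13 hours

Thu: 9:52 AM–3:56 PM = 6 h 4 min; less 30 min break → 5 h 34 min
Fri: 9:25 AM–2:24 PM = 4 h 59 min; less 30 min break → 4 h 29 min
Sat: 8:38 AM–8:16 PM = 11 h 38 min; less 30 min break → 11 h 8 min
Sun: 8:03 AM–1:35 PM = 5 h 32 min; less 30 min break → 5 h 2 min
Thu reg 5 h 34 min / OT 0 h 0 min; Fri reg 4 h 29 min / OT 0 h 0 min; Sat reg 8 h 0 min / OT 3 h 8 min; Sun reg 5 h 2 min / OT 0 h 0 min.
Totals: regular 23 h 5 min, overtime 3 h 8 min.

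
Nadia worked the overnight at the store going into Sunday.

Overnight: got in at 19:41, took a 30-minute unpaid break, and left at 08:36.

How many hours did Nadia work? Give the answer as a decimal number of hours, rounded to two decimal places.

Overnight: 19:41 → midnight = 4 h 19 min; midnight → 08:36 = 8 h 36 min; span 12 h 55 min; less 30 min break → 12 h 25 min

12.42 hours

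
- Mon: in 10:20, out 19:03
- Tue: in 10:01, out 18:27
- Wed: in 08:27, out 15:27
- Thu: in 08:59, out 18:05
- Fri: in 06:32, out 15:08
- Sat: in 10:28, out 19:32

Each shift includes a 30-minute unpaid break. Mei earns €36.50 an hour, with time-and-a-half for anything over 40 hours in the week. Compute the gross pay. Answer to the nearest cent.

€1893.44

Mon: 10:20–19:03 = 8 h 43 min; less 30 min break → 8 h 13 min
Tue: 10:01–18:27 = 8 h 26 min; less 30 min break → 7 h 56 min
Wed: 08:27–15:27 = 7 h 0 min; less 30 min break → 6 h 30 min
Thu: 08:59–18:05 = 9 h 6 min; less 30 min break → 8 h 36 min
Fri: 06:32–15:08 = 8 h 36 min; less 30 min break → 8 h 6 min
Sat: 10:28–19:32 = 9 h 4 min; less 30 min break → 8 h 34 min
Total worked: 47 h 55 min = 2875 min.
Regular 40 h 0 min = 2400 min at €36.50/h; overtime 7 h 55 min = 475 min at €54.75/h.
Pay = (2400 × €36.50 + 475 × €54.75) ÷ 60 = €1893.44.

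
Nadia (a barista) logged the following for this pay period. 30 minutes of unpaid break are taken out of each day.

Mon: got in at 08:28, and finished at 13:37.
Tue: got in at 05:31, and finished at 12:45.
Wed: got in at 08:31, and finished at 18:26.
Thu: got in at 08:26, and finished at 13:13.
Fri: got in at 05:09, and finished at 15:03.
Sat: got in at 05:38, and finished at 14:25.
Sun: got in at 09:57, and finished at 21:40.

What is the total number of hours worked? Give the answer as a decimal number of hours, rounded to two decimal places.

53.98 hours

Mon: 08:28–13:37 = 5 h 9 min; less 30 min break → 4 h 39 min
Tue: 05:31–12:45 = 7 h 14 min; less 30 min break → 6 h 44 min
Wed: 08:31–18:26 = 9 h 55 min; less 30 min break → 9 h 25 min
Thu: 08:26–13:13 = 4 h 47 min; less 30 min break → 4 h 17 min
Fri: 05:09–15:03 = 9 h 54 min; less 30 min break → 9 h 24 min
Sat: 05:38–14:25 = 8 h 47 min; less 30 min break → 8 h 17 min
Sun: 09:57–21:40 = 11 h 43 min; less 30 min break → 11 h 13 min
Total: 4 h 39 min + 6 h 44 min + 9 h 25 min + 4 h 17 min + 9 h 24 min + 8 h 17 min + 11 h 13 min = 53 h 59 min.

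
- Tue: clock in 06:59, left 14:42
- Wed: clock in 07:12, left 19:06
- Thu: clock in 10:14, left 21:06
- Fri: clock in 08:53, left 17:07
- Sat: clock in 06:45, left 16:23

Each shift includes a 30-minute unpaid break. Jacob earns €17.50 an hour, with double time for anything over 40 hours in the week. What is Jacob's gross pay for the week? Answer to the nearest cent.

€904.75

Tue: 06:59–14:42 = 7 h 43 min; less 30 min break → 7 h 13 min
Wed: 07:12–19:06 = 11 h 54 min; less 30 min break → 11 h 24 min
Thu: 10:14–21:06 = 10 h 52 min; less 30 min break → 10 h 22 min
Fri: 08:53–17:07 = 8 h 14 min; less 30 min break → 7 h 44 min
Sat: 06:45–16:23 = 9 h 38 min; less 30 min break → 9 h 8 min
Total worked: 45 h 51 min = 2751 min.
Regular 40 h 0 min = 2400 min at €17.50/h; overtime 5 h 51 min = 351 min at €35.00/h.
Pay = (2400 × €17.50 + 351 × €35.00) ÷ 60 = €904.75.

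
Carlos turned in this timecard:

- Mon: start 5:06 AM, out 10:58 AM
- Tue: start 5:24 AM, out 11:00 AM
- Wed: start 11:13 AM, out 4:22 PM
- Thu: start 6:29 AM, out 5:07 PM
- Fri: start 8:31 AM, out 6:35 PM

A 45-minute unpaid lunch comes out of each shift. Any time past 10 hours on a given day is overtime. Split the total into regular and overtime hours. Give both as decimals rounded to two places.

Mon: 5:06 AM–10:58 AM = 5 h 52 min; less 45 min break → 5 h 7 min
Tue: 5:24 AM–11:00 AM = 5 h 36 min; less 45 min break → 4 h 51 min
Wed: 11:13 AM–4:22 PM = 5 h 9 min; less 45 min break → 4 h 24 min
Thu: 6:29 AM–5:07 PM = 10 h 38 min; less 45 min break → 9 h 53 min
Fri: 8:31 AM–6:35 PM = 10 h 4 min; less 45 min break → 9 h 19 min
Mon reg 5 h 7 min / OT 0 h 0 min; Tue reg 4 h 51 min / OT 0 h 0 min; Wed reg 4 h 24 min / OT 0 h 0 min; Thu reg 9 h 53 min / OT 0 h 0 min; Fri reg 9 h 19 min / OT 0 h 0 min.
Totals: regular 33 h 34 min, overtime 0 h 0 min.

Regular 33.57 hours, overtime 0.00 hours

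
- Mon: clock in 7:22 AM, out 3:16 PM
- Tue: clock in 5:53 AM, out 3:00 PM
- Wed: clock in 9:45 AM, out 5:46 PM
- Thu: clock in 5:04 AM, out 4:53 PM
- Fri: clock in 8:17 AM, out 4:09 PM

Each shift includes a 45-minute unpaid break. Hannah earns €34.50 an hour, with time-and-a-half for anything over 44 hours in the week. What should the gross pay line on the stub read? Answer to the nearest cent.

€1413.35

Mon: 7:22 AM–3:16 PM = 7 h 54 min; less 45 min break → 7 h 9 min
Tue: 5:53 AM–3:00 PM = 9 h 7 min; less 45 min break → 8 h 22 min
Wed: 9:45 AM–5:46 PM = 8 h 1 min; less 45 min break → 7 h 16 min
Thu: 5:04 AM–4:53 PM = 11 h 49 min; less 45 min break → 11 h 4 min
Fri: 8:17 AM–4:09 PM = 7 h 52 min; less 45 min break → 7 h 7 min
Total worked: 40 h 58 min = 2458 min.
Regular 40 h 58 min = 2458 min at €34.50/h; overtime 0 h 0 min = 0 min at €51.75/h.
Pay = (2458 × €34.50 + 0 × €51.75) ÷ 60 = €1413.35.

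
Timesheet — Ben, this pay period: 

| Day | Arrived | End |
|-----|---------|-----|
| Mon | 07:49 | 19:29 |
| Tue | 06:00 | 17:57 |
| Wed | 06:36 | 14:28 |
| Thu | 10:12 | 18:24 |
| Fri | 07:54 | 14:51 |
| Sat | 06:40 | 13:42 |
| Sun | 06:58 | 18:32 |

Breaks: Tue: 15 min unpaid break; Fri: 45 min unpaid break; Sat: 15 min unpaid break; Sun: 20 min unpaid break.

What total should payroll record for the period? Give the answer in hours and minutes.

Mon: 07:49–19:29 = 11 h 40 min
Tue: 06:00–17:57 = 11 h 57 min; less 15 min break → 11 h 42 min
Wed: 06:36–14:28 = 7 h 52 min
Thu: 10:12–18:24 = 8 h 12 min
Fri: 07:54–14:51 = 6 h 57 min; less 45 min break → 6 h 12 min
Sat: 06:40–13:42 = 7 h 2 min; less 15 min break → 6 h 47 min
Sun: 06:58–18:32 = 11 h 34 min; less 20 min break → 11 h 14 min
Total: 11 h 40 min + 11 h 42 min + 7 h 52 min + 8 h 12 min + 6 h 12 min + 6 h 47 min + 11 h 14 min = 63 h 39 min.

63 h 39 min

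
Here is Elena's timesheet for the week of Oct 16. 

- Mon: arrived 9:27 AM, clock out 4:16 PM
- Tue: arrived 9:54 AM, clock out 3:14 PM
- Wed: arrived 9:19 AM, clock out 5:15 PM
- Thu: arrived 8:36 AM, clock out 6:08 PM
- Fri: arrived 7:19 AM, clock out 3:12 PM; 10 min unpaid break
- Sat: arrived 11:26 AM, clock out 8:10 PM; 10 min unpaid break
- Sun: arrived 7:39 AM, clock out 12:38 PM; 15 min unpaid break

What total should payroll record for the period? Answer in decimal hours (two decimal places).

50.63 hours

Mon: 9:27 AM–4:16 PM = 6 h 49 min
Tue: 9:54 AM–3:14 PM = 5 h 20 min
Wed: 9:19 AM–5:15 PM = 7 h 56 min
Thu: 8:36 AM–6:08 PM = 9 h 32 min
Fri: 7:19 AM–3:12 PM = 7 h 53 min; less 10 min break → 7 h 43 min
Sat: 11:26 AM–8:10 PM = 8 h 44 min; less 10 min break → 8 h 34 min
Sun: 7:39 AM–12:38 PM = 4 h 59 min; less 15 min break → 4 h 44 min
Total: 6 h 49 min + 5 h 20 min + 7 h 56 min + 9 h 32 min + 7 h 43 min + 8 h 34 min + 4 h 44 min = 50 h 38 min.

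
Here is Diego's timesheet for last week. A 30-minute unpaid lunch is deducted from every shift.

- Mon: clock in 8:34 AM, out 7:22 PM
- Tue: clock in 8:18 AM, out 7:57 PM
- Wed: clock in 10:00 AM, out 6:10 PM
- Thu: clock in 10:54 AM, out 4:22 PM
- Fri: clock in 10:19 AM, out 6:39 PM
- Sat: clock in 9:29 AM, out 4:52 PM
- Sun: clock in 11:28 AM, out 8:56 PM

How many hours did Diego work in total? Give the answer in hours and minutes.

57 h 46 min

Mon: 8:34 AM–7:22 PM = 10 h 48 min; less 30 min break → 10 h 18 min
Tue: 8:18 AM–7:57 PM = 11 h 39 min; less 30 min break → 11 h 9 min
Wed: 10:00 AM–6:10 PM = 8 h 10 min; less 30 min break → 7 h 40 min
Thu: 10:54 AM–4:22 PM = 5 h 28 min; less 30 min break → 4 h 58 min
Fri: 10:19 AM–6:39 PM = 8 h 20 min; less 30 min break → 7 h 50 min
Sat: 9:29 AM–4:52 PM = 7 h 23 min; less 30 min break → 6 h 53 min
Sun: 11:28 AM–8:56 PM = 9 h 28 min; less 30 min break → 8 h 58 min
Total: 10 h 18 min + 11 h 9 min + 7 h 40 min + 4 h 58 min + 7 h 50 min + 6 h 53 min + 8 h 58 min = 57 h 46 min.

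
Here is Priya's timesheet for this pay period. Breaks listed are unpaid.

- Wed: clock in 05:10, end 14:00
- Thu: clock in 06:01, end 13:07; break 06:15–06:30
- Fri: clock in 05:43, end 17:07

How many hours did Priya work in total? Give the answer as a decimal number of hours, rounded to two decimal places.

27.08 hours

Wed: 05:10–14:00 = 8 h 50 min
Thu: 06:01–13:07 = 7 h 6 min; less 15 min break → 6 h 51 min
Fri: 05:43–17:07 = 11 h 24 min
Total: 8 h 50 min + 6 h 51 min + 11 h 24 min = 27 h 5 min.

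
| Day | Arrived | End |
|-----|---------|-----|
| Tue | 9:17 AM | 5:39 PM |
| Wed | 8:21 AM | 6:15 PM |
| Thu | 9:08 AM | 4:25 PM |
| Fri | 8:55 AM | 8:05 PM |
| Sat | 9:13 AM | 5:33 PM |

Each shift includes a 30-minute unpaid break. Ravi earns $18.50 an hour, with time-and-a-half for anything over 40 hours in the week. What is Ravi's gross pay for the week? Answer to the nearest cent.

Tue: 9:17 AM–5:39 PM = 8 h 22 min; less 30 min break → 7 h 52 min
Wed: 8:21 AM–6:15 PM = 9 h 54 min; less 30 min break → 9 h 24 min
Thu: 9:08 AM–4:25 PM = 7 h 17 min; less 30 min break → 6 h 47 min
Fri: 8:55 AM–8:05 PM = 11 h 10 min; less 30 min break → 10 h 40 min
Sat: 9:13 AM–5:33 PM = 8 h 20 min; less 30 min break → 7 h 50 min
Total worked: 42 h 33 min = 2553 min.
Regular 40 h 0 min = 2400 min at $18.50/h; overtime 2 h 33 min = 153 min at $27.75/h.
Pay = (2400 × $18.50 + 153 × $27.75) ÷ 60 = $810.76.

$810.76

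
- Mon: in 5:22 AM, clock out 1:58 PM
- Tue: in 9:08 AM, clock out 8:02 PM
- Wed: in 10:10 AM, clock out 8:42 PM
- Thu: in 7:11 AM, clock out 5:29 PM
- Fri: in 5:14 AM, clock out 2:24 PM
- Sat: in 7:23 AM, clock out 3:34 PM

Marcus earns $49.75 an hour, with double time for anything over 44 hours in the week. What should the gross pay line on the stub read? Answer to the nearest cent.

$3550.49

Mon: 5:22 AM–1:58 PM = 8 h 36 min
Tue: 9:08 AM–8:02 PM = 10 h 54 min
Wed: 10:10 AM–8:42 PM = 10 h 32 min
Thu: 7:11 AM–5:29 PM = 10 h 18 min
Fri: 5:14 AM–2:24 PM = 9 h 10 min
Sat: 7:23 AM–3:34 PM = 8 h 11 min
Total worked: 57 h 41 min = 3461 min.
Regular 44 h 0 min = 2640 min at $49.75/h; overtime 13 h 41 min = 821 min at $99.50/h.
Pay = (2640 × $49.75 + 821 × $99.50) ÷ 60 = $3550.49.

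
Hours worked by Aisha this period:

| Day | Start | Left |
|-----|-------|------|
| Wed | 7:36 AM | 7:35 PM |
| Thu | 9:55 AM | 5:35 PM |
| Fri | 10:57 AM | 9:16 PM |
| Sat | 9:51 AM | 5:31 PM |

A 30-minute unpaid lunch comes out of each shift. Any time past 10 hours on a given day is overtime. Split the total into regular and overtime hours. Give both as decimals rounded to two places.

Wed: 7:36 AM–7:35 PM = 11 h 59 min; less 30 min break → 11 h 29 min
Thu: 9:55 AM–5:35 PM = 7 h 40 min; less 30 min break → 7 h 10 min
Fri: 10:57 AM–9:16 PM = 10 h 19 min; less 30 min break → 9 h 49 min
Sat: 9:51 AM–5:31 PM = 7 h 40 min; less 30 min break → 7 h 10 min
Wed reg 10 h 0 min / OT 1 h 29 min; Thu reg 7 h 10 min / OT 0 h 0 min; Fri reg 9 h 49 min / OT 0 h 0 min; Sat reg 7 h 10 min / OT 0 h 0 min.
Totals: regular 34 h 9 min, overtime 1 h 29 min.

Regular 34.15 hours, overtime 1.48 hours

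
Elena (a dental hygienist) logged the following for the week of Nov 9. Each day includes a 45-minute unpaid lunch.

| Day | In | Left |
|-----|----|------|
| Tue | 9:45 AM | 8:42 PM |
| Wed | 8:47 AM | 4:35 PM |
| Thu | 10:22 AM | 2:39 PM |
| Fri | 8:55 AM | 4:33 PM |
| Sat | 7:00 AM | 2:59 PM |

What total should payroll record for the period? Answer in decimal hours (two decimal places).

34.90 hours

Tue: 9:45 AM–8:42 PM = 10 h 57 min; less 45 min break → 10 h 12 min
Wed: 8:47 AM–4:35 PM = 7 h 48 min; less 45 min break → 7 h 3 min
Thu: 10:22 AM–2:39 PM = 4 h 17 min; less 45 min break → 3 h 32 min
Fri: 8:55 AM–4:33 PM = 7 h 38 min; less 45 min break → 6 h 53 min
Sat: 7:00 AM–2:59 PM = 7 h 59 min; less 45 min break → 7 h 14 min
Total: 10 h 12 min + 7 h 3 min + 3 h 32 min + 6 h 53 min + 7 h 14 min = 34 h 54 min.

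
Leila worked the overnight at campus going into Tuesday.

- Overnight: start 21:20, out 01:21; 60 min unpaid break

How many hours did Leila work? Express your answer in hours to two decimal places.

3.02 hours

Overnight: 21:20 → midnight = 2 h 40 min; midnight → 01:21 = 1 h 21 min; span 4 h 1 min; less 60 min break → 3 h 1 min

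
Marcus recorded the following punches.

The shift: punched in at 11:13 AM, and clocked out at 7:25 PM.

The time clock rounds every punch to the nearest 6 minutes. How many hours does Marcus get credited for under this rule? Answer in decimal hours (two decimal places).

8.20 hours

The shift: in 11:13 AM→11:12 AM, out 7:25 PM→7:24 PM; 8 h 12 min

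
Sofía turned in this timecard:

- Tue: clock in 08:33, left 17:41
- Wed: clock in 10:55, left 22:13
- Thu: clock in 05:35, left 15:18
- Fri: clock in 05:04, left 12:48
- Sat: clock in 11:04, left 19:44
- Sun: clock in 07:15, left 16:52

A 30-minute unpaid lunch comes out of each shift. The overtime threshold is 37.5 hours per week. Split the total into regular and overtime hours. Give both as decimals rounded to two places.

Regular 37.50 hours, overtime 15.67 hours

Tue: 08:33–17:41 = 9 h 8 min; less 30 min break → 8 h 38 min
Wed: 10:55–22:13 = 11 h 18 min; less 30 min break → 10 h 48 min
Thu: 05:35–15:18 = 9 h 43 min; less 30 min break → 9 h 13 min
Fri: 05:04–12:48 = 7 h 44 min; less 30 min break → 7 h 14 min
Sat: 11:04–19:44 = 8 h 40 min; less 30 min break → 8 h 10 min
Sun: 07:15–16:52 = 9 h 37 min; less 30 min break → 9 h 7 min
Total worked: 53 h 10 min = 53.17 h.
Threshold 37.5 h → overtime 15 h 40 min, regular 37 h 30 min.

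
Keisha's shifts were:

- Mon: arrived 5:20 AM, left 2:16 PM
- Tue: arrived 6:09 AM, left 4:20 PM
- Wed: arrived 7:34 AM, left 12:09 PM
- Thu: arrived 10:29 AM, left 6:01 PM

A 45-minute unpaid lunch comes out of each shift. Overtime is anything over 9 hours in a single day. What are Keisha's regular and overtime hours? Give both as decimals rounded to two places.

Mon: 5:20 AM–2:16 PM = 8 h 56 min; less 45 min break → 8 h 11 min
Tue: 6:09 AM–4:20 PM = 10 h 11 min; less 45 min break → 9 h 26 min
Wed: 7:34 AM–12:09 PM = 4 h 35 min; less 45 min break → 3 h 50 min
Thu: 10:29 AM–6:01 PM = 7 h 32 min; less 45 min break → 6 h 47 min
Mon reg 8 h 11 min / OT 0 h 0 min; Tue reg 9 h 0 min / OT 0 h 26 min; Wed reg 3 h 50 min / OT 0 h 0 min; Thu reg 6 h 47 min / OT 0 h 0 min.
Totals: regular 27 h 48 min, overtime 0 h 26 min.

Regular 27.80 hours, overtime 0.43 hours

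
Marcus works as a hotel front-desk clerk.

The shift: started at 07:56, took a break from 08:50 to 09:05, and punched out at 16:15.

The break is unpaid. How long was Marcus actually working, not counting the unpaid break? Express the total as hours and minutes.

8 h 4 min

The shift: 07:56–16:15 = 8 h 19 min; less 15 min break → 8 h 4 min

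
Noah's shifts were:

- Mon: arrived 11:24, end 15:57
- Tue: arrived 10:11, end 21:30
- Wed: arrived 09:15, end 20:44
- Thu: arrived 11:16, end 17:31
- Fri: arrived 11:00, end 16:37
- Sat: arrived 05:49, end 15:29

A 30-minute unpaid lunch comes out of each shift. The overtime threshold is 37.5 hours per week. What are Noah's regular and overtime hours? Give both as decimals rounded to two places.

Mon: 11:24–15:57 = 4 h 33 min; less 30 min break → 4 h 3 min
Tue: 10:11–21:30 = 11 h 19 min; less 30 min break → 10 h 49 min
Wed: 09:15–20:44 = 11 h 29 min; less 30 min break → 10 h 59 min
Thu: 11:16–17:31 = 6 h 15 min; less 30 min break → 5 h 45 min
Fri: 11:00–16:37 = 5 h 37 min; less 30 min break → 5 h 7 min
Sat: 05:49–15:29 = 9 h 40 min; less 30 min break → 9 h 10 min
Total worked: 45 h 53 min = 45.88 h.
Threshold 37.5 h → overtime 8 h 23 min, regular 37 h 30 min.

Regular 37.50 hours, overtime 8.38 hours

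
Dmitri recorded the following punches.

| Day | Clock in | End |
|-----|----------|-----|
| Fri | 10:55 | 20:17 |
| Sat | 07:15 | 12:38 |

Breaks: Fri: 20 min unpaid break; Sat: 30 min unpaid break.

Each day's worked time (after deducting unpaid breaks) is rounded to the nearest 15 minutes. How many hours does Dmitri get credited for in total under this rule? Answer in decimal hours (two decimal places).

Fri: 10:55–20:17 = 9 h 22 min − 20 min = 9 h 2 min → rounds to 9 h 0 min
Sat: 07:15–12:38 = 5 h 23 min − 30 min = 4 h 53 min → rounds to 5 h 0 min
Total credited: 14 h 0 min.

14.00 hours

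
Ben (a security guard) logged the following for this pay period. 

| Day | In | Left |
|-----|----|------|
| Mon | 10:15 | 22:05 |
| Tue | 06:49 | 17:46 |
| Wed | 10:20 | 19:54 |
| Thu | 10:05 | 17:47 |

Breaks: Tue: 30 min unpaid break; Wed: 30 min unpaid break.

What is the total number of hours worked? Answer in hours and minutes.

39 h 3 min

Mon: 10:15–22:05 = 11 h 50 min
Tue: 06:49–17:46 = 10 h 57 min; less 30 min break → 10 h 27 min
Wed: 10:20–19:54 = 9 h 34 min; less 30 min break → 9 h 4 min
Thu: 10:05–17:47 = 7 h 42 min
Total: 11 h 50 min + 10 h 27 min + 9 h 4 min + 7 h 42 min = 39 h 3 min.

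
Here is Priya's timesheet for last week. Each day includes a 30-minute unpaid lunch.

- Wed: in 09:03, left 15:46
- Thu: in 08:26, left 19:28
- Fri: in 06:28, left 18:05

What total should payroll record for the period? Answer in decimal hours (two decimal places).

Wed: 09:03–15:46 = 6 h 43 min; less 30 min break → 6 h 13 min
Thu: 08:26–19:28 = 11 h 2 min; less 30 min break → 10 h 32 min
Fri: 06:28–18:05 = 11 h 37 min; less 30 min break → 11 h 7 min
Total: 6 h 13 min + 10 h 32 min + 11 h 7 min = 27 h 52 min.

27.87 hours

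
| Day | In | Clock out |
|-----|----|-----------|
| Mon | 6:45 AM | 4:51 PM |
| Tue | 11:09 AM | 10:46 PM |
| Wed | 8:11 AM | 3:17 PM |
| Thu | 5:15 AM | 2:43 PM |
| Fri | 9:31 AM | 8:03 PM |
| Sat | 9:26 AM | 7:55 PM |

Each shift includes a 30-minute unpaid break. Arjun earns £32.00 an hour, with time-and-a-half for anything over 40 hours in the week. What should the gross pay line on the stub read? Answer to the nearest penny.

Mon: 6:45 AM–4:51 PM = 10 h 6 min; less 30 min break → 9 h 36 min
Tue: 11:09 AM–10:46 PM = 11 h 37 min; less 30 min break → 11 h 7 min
Wed: 8:11 AM–3:17 PM = 7 h 6 min; less 30 min break → 6 h 36 min
Thu: 5:15 AM–2:43 PM = 9 h 28 min; less 30 min break → 8 h 58 min
Fri: 9:31 AM–8:03 PM = 10 h 32 min; less 30 min break → 10 h 2 min
Sat: 9:26 AM–7:55 PM = 10 h 29 min; less 30 min break → 9 h 59 min
Total worked: 56 h 18 min = 3378 min.
Regular 40 h 0 min = 2400 min at £32.00/h; overtime 16 h 18 min = 978 min at £48.00/h.
Pay = (2400 × £32.00 + 978 × £48.00) ÷ 60 = £2062.40.

£2062.40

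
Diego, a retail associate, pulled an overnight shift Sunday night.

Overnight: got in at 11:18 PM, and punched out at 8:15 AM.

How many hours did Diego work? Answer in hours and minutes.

Overnight: 11:18 PM → midnight = 0 h 42 min; midnight → 8:15 AM = 8 h 15 min; span 8 h 57 min

8 h 57 min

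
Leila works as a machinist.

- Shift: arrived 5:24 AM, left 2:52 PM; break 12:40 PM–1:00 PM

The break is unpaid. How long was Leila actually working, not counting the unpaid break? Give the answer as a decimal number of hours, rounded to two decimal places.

9.13 hours

Shift: 5:24 AM–2:52 PM = 9 h 28 min; less 20 min break → 9 h 8 min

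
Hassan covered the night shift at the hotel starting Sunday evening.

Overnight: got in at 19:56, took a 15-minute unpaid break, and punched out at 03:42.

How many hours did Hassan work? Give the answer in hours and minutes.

Overnight: 19:56 → midnight = 4 h 4 min; midnight → 03:42 = 3 h 42 min; span 7 h 46 min; less 15 min break → 7 h 31 min

7 h 31 min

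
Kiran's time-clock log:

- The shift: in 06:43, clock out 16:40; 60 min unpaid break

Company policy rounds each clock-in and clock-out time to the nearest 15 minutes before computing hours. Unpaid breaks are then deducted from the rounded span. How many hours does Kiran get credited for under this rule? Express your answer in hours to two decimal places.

9.00 hours

The shift: in 06:43→06:45, out 16:40→16:45; 10 h 0 min − 60 min = 9 h 0 min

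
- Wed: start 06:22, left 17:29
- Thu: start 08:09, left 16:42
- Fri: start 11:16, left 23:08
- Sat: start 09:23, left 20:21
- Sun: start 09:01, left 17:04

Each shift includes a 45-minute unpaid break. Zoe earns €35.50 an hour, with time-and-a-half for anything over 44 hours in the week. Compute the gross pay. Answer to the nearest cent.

Wed: 06:22–17:29 = 11 h 7 min; less 45 min break → 10 h 22 min
Thu: 08:09–16:42 = 8 h 33 min; less 45 min break → 7 h 48 min
Fri: 11:16–23:08 = 11 h 52 min; less 45 min break → 11 h 7 min
Sat: 09:23–20:21 = 10 h 58 min; less 45 min break → 10 h 13 min
Sun: 09:01–17:04 = 8 h 3 min; less 45 min break → 7 h 18 min
Total worked: 46 h 48 min = 2808 min.
Regular 44 h 0 min = 2640 min at €35.50/h; overtime 2 h 48 min = 168 min at €53.25/h.
Pay = (2640 × €35.50 + 168 × €53.25) ÷ 60 = €1711.10.

€1711.10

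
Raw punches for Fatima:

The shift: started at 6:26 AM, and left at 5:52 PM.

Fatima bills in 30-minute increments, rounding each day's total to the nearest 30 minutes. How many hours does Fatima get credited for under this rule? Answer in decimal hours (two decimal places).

The shift: 6:26 AM–5:52 PM = 11 h 26 min → rounds to 11 h 30 min

11.50 hours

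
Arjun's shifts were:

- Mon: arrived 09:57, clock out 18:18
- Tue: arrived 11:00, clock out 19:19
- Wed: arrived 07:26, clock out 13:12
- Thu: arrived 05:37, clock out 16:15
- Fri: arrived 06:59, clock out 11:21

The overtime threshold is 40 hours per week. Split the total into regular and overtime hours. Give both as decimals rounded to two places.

Regular 37.43 hours, overtime 0.00 hours

Mon: 09:57–18:18 = 8 h 21 min
Tue: 11:00–19:19 = 8 h 19 min
Wed: 07:26–13:12 = 5 h 46 min
Thu: 05:37–16:15 = 10 h 38 min
Fri: 06:59–11:21 = 4 h 22 min
Total worked: 37 h 26 min = 37.43 h.
Threshold 40 h → overtime 0 h 0 min, regular 37 h 26 min.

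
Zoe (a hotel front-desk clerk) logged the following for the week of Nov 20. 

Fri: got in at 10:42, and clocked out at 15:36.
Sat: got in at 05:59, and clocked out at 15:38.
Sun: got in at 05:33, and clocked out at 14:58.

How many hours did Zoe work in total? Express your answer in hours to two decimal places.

Fri: 10:42–15:36 = 4 h 54 min
Sat: 05:59–15:38 = 9 h 39 min
Sun: 05:33–14:58 = 9 h 25 min
Total: 4 h 54 min + 9 h 39 min + 9 h 25 min = 23 h 58 min.

23.97 hours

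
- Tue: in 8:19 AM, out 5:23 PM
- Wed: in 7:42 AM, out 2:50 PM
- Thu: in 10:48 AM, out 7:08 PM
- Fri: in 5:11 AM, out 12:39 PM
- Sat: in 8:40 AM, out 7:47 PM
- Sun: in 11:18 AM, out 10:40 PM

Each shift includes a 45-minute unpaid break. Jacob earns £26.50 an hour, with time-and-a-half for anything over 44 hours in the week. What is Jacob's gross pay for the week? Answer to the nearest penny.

£1403.84

Tue: 8:19 AM–5:23 PM = 9 h 4 min; less 45 min break → 8 h 19 min
Wed: 7:42 AM–2:50 PM = 7 h 8 min; less 45 min break → 6 h 23 min
Thu: 10:48 AM–7:08 PM = 8 h 20 min; less 45 min break → 7 h 35 min
Fri: 5:11 AM–12:39 PM = 7 h 28 min; less 45 min break → 6 h 43 min
Sat: 8:40 AM–7:47 PM = 11 h 7 min; less 45 min break → 10 h 22 min
Sun: 11:18 AM–10:40 PM = 11 h 22 min; less 45 min break → 10 h 37 min
Total worked: 49 h 59 min = 2999 min.
Regular 44 h 0 min = 2640 min at £26.50/h; overtime 5 h 59 min = 359 min at £39.75/h.
Pay = (2640 × £26.50 + 359 × £39.75) ÷ 60 = £1403.84.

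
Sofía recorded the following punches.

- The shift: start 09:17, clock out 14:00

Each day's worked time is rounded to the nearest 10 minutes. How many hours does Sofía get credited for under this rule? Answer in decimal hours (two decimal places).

The shift: 09:17–14:00 = 4 h 43 min → rounds to 4 h 40 min

4.67 hours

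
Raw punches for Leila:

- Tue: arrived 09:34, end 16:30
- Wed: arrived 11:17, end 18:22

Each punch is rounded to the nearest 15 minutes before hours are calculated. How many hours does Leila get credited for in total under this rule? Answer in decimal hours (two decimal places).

14.00 hours

Tue: in 09:34→09:30, out 16:30→16:30; 7 h 0 min
Wed: in 11:17→11:15, out 18:22→18:15; 7 h 0 min
Total credited: 14 h 0 min.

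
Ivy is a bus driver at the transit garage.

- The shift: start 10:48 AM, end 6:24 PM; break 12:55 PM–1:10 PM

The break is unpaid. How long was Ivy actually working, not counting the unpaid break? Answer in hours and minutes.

7 h 21 min

The shift: 10:48 AM–6:24 PM = 7 h 36 min; less 15 min break → 7 h 21 min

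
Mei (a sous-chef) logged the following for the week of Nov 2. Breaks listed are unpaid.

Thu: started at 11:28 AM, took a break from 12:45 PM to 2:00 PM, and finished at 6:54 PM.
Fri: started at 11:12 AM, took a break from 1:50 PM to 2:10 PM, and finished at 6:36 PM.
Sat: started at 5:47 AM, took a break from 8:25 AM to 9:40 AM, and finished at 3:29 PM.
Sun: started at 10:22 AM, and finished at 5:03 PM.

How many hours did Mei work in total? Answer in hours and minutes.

Thu: 11:28 AM–6:54 PM = 7 h 26 min; less 75 min break → 6 h 11 min
Fri: 11:12 AM–6:36 PM = 7 h 24 min; less 20 min break → 7 h 4 min
Sat: 5:47 AM–3:29 PM = 9 h 42 min; less 75 min break → 8 h 27 min
Sun: 10:22 AM–5:03 PM = 6 h 41 min
Total: 6 h 11 min + 7 h 4 min + 8 h 27 min + 6 h 41 min = 28 h 23 min.

28 h 23 min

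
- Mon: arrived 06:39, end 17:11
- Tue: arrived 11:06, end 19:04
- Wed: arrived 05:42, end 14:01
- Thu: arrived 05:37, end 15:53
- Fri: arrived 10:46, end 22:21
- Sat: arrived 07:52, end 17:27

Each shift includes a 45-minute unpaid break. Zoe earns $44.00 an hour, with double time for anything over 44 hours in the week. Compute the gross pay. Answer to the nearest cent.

Mon: 06:39–17:11 = 10 h 32 min; less 45 min break → 9 h 47 min
Tue: 11:06–19:04 = 7 h 58 min; less 45 min break → 7 h 13 min
Wed: 05:42–14:01 = 8 h 19 min; less 45 min break → 7 h 34 min
Thu: 05:37–15:53 = 10 h 16 min; less 45 min break → 9 h 31 min
Fri: 10:46–22:21 = 11 h 35 min; less 45 min break → 10 h 50 min
Sat: 07:52–17:27 = 9 h 35 min; less 45 min break → 8 h 50 min
Total worked: 53 h 45 min = 3225 min.
Regular 44 h 0 min = 2640 min at $44.00/h; overtime 9 h 45 min = 585 min at $88.00/h.
Pay = (2640 × $44.00 + 585 × $88.00) ÷ 60 = $2794.00.

$2794.00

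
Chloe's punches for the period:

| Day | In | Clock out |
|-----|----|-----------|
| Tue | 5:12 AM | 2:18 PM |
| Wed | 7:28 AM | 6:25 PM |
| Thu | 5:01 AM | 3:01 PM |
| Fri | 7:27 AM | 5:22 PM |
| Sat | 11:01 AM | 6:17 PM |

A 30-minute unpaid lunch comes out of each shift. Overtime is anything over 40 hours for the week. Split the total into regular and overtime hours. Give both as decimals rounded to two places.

Regular 40.00 hours, overtime 4.73 hours

Tue: 5:12 AM–2:18 PM = 9 h 6 min; less 30 min break → 8 h 36 min
Wed: 7:28 AM–6:25 PM = 10 h 57 min; less 30 min break → 10 h 27 min
Thu: 5:01 AM–3:01 PM = 10 h 0 min; less 30 min break → 9 h 30 min
Fri: 7:27 AM–5:22 PM = 9 h 55 min; less 30 min break → 9 h 25 min
Sat: 11:01 AM–6:17 PM = 7 h 16 min; less 30 min break → 6 h 46 min
Total worked: 44 h 44 min = 44.73 h.
Threshold 40 h → overtime 4 h 44 min, regular 40 h 0 min.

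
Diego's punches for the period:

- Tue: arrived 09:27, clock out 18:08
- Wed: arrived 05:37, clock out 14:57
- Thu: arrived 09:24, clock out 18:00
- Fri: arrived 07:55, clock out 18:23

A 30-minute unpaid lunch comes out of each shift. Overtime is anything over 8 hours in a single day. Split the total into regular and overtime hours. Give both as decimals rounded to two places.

Regular 32.00 hours, overtime 3.08 hours

Tue: 09:27–18:08 = 8 h 41 min; less 30 min break → 8 h 11 min
Wed: 05:37–14:57 = 9 h 20 min; less 30 min break → 8 h 50 min
Thu: 09:24–18:00 = 8 h 36 min; less 30 min break → 8 h 6 min
Fri: 07:55–18:23 = 10 h 28 min; less 30 min break → 9 h 58 min
Tue reg 8 h 0 min / OT 0 h 11 min; Wed reg 8 h 0 min / OT 0 h 50 min; Thu reg 8 h 0 min / OT 0 h 6 min; Fri reg 8 h 0 min / OT 1 h 58 min.
Totals: regular 32 h 0 min, overtime 3 h 5 min.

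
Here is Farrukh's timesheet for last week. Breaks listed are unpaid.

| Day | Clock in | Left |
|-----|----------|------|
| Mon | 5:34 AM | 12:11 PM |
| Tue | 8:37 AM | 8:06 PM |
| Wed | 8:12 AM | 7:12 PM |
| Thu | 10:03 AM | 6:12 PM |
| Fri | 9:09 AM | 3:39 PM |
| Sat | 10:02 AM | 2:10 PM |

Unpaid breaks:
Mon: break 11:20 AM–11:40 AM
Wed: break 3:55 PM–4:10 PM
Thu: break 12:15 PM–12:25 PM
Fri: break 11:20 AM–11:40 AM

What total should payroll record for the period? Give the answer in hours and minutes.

Mon: 5:34 AM–12:11 PM = 6 h 37 min; less 20 min break → 6 h 17 min
Tue: 8:37 AM–8:06 PM = 11 h 29 min
Wed: 8:12 AM–7:12 PM = 11 h 0 min; less 15 min break → 10 h 45 min
Thu: 10:03 AM–6:12 PM = 8 h 9 min; less 10 min break → 7 h 59 min
Fri: 9:09 AM–3:39 PM = 6 h 30 min; less 20 min break → 6 h 10 min
Sat: 10:02 AM–2:10 PM = 4 h 8 min
Total: 6 h 17 min + 11 h 29 min + 10 h 45 min + 7 h 59 min + 6 h 10 min + 4 h 8 min = 46 h 48 min.

46 h 48 min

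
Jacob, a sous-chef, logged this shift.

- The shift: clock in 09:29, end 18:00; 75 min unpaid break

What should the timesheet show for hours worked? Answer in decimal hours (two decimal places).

7.27 hours

The shift: 09:29–18:00 = 8 h 31 min; less 75 min break → 7 h 16 min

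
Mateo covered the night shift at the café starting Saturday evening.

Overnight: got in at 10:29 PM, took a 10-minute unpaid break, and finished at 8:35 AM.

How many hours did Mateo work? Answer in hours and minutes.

9 h 56 min

Overnight: 10:29 PM → midnight = 1 h 31 min; midnight → 8:35 AM = 8 h 35 min; span 10 h 6 min; less 10 min break → 9 h 56 min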